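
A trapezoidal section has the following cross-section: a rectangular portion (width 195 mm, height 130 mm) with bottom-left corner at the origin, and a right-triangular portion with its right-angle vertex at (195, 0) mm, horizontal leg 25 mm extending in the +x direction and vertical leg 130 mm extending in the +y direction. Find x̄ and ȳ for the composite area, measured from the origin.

Part | A | x̄ᵢ | ȳᵢ | A·x̄ᵢ | A·ȳᵢ
rectangular portion | 25350.00 | 97.50 | 65.00 | 2471625.00 | 1647750.00
triangular portion | 1625.00 | 203.33 | 43.33 | 330416.67 | 70416.67
Σ | 26975.00 |  |  | 2802041.67 | 1718166.67
x̄ = 2802041.67 / 26975.00 = 103.88 mm
ȳ = 1718166.67 / 26975.00 = 63.69 mm

x̄ = 103.88 mm, ȳ = 63.69 mm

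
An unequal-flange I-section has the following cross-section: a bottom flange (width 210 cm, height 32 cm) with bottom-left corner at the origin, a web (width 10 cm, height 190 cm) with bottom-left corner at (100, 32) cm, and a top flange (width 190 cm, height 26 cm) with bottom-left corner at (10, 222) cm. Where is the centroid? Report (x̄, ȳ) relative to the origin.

bottom flange: A = 210 × 32 = 6720.00, centroid at (105.00, 16.00).
web: A = 10 × 190 = 1900.00, centroid at (105.00, 127.00).
top flange: A = 190 × 26 = 4940.00, centroid at (105.00, 235.00).
ΣA = 13560.00 cm², ΣAx̄ = 1423800.00 cm³, ΣAȳ = 1509720.00 cm³.
x̄ = 1423800.00/13560.00 = 105.00 cm; ȳ = 1509720.00/13560.00 = 111.34 cm.

x̄ = 105.00 cm, ȳ = 111.34 cm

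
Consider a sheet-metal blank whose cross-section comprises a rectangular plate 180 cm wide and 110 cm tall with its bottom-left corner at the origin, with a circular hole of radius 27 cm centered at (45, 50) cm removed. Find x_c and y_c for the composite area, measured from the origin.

plate: A = 180 × 110 = 19800.00, centroid at (90.00, 55.00).
hole: A = −π·27² = -2290.22, centroid at (45.00, 50.00).
ΣA = 17509.78 cm²
ΣAx_c = (19800.00)(90.00) + (-2290.22)(45.00) = 1678940.05 cm³
ΣAy_c = (19800.00)(55.00) + (-2290.22)(50.00) = 974488.95 cm³
x_c = 1678940.05 / 17509.78 = 95.89 cm
y_c = 974488.95 / 17509.78 = 55.65 cm

x_c = 95.89 cm, y_c = 55.65 cm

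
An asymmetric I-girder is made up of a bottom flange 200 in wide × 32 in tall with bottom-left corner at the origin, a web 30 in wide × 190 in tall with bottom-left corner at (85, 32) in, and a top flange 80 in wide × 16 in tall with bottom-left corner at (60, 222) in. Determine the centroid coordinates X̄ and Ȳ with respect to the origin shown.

bottom flange: A = 200 × 32 = 6400.00, centroid at (100.00, 16.00).
web: A = 30 × 190 = 5700.00, centroid at (100.00, 127.00).
top flange: A = 80 × 16 = 1280.00, centroid at (100.00, 230.00).
ΣA = 13380.00 in², ΣAX̄ = 1338000.00 in³, ΣAȲ = 1120700.00 in³.
X̄ = 1338000.00/13380.00 = 100.00 in; Ȳ = 1120700.00/13380.00 = 83.76 in.

X̄ = 100.00 in, Ȳ = 83.76 in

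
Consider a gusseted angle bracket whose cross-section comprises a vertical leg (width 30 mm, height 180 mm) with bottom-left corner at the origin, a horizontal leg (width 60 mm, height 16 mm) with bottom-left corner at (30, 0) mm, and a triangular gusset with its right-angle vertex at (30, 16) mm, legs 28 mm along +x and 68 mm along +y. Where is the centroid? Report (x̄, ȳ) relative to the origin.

vertical leg: A = 30 × 180 = 5400.00, centroid at (15.00, 90.00).
horizontal leg: A = 60 × 16 = 960.00, centroid at (60.00, 8.00).
gusset: A = ½·28·68 = 952.00, centroid at (39.33, 38.67).
ΣA = 7312.00 mm², ΣAx̄ = 176045.33 mm³, ΣAȳ = 530490.67 mm³.
x̄ = 176045.33/7312.00 = 24.08 mm; ȳ = 530490.67/7312.00 = 72.55 mm.

x̄ = 24.08 mm, ȳ = 72.55 mm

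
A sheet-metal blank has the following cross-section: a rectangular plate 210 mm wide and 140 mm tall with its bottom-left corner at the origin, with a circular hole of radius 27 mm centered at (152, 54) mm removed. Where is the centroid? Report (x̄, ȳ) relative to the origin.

Part | A | x̄ᵢ | ȳᵢ | A·x̄ᵢ | A·ȳᵢ
plate | 29400.00 | 105.00 | 70.00 | 3087000.00 | 2058000.00
hole | -2290.22 | 152.00 | 54.00 | -348113.60 | -123671.94
Σ | 27109.78 |  |  | 2738886.40 | 1934328.06
x̄ = 2738886.40 / 27109.78 = 101.03 mm
ȳ = 1934328.06 / 27109.78 = 71.35 mm

x̄ = 101.03 mm, ȳ = 71.35 mm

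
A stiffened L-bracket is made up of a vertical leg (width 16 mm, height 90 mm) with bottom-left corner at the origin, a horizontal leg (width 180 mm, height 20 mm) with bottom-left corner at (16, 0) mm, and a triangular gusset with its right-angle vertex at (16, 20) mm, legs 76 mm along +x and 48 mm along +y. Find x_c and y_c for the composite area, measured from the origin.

Part | A | x̄ᵢ | ȳᵢ | A·x̄ᵢ | A·ȳᵢ
vertical leg | 1440.00 | 8.00 | 45.00 | 11520.00 | 64800.00
horizontal leg | 3600.00 | 106.00 | 10.00 | 381600.00 | 36000.00
gusset | 1824.00 | 41.33 | 36.00 | 75392.00 | 65664.00
Σ | 6864.00 |  |  | 468512.00 | 166464.00
x_c = 468512.00 / 6864.00 = 68.26 mm
y_c = 166464.00 / 6864.00 = 24.25 mm

x_c = 68.26 mm, y_c = 24.25 mm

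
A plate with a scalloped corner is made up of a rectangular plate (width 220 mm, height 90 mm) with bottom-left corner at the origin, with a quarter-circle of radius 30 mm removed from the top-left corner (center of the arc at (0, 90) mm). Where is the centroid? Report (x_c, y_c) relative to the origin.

x_c = 113.60 mm, y_c = 43.81 mm

Part | A | x̄ᵢ | ȳᵢ | A·x̄ᵢ | A·ȳᵢ
plate | 19800.00 | 110.00 | 45.00 | 2178000.00 | 891000.00
removed quarter-circle | -706.86 | 12.73 | 77.27 | -9000.00 | -54617.25
Σ | 19093.14 |  |  | 2169000.00 | 836382.75
x_c = 2169000.00 / 19093.14 = 113.60 mm
y_c = 836382.75 / 19093.14 = 43.81 mm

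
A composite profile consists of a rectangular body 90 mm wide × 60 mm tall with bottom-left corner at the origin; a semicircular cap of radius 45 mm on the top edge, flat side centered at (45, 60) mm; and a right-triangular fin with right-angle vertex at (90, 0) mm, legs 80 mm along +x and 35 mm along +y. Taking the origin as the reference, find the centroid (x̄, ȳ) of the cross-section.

rectangular body: A = 90 × 60 = 5400.00, centroid at (45.00, 30.00).
semicircular top: A = ½π·45² = 3180.86, centroid at (45.00, 79.10).
triangular fin: A = ½·80·35 = 1400.00, centroid at (116.67, 11.67).
ΣA = 9980.86 mm², ΣAx̄ = 549472.15 mm³, ΣAȳ = 429935.09 mm³.
x̄ = 549472.15/9980.86 = 55.05 mm; ȳ = 429935.09/9980.86 = 43.08 mm.

x̄ = 55.05 mm, ȳ = 43.08 mm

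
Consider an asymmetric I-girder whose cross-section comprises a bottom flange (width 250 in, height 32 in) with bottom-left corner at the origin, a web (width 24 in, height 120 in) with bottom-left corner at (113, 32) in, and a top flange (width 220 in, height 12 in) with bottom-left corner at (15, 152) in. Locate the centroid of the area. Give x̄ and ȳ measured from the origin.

x̄ = 125.00 in, ȳ = 59.92 in

bottom flange: A = 250 × 32 = 8000.00, centroid at (125.00, 16.00).
web: A = 24 × 120 = 2880.00, centroid at (125.00, 92.00).
top flange: A = 220 × 12 = 2640.00, centroid at (125.00, 158.00).
ΣA = 13520.00 in²
ΣAx̄ = (8000.00)(125.00) + (2880.00)(125.00) + (2640.00)(125.00) = 1690000.00 in³
ΣAȳ = (8000.00)(16.00) + (2880.00)(92.00) + (2640.00)(158.00) = 810080.00 in³
x̄ = 1690000.00 / 13520.00 = 125.00 in
ȳ = 810080.00 / 13520.00 = 59.92 in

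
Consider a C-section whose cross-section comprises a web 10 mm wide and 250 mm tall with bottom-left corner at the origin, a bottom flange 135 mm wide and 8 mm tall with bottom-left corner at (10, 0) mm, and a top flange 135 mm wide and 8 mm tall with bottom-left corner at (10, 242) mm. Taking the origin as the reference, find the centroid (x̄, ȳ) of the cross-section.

x̄ = 38.61 mm, ȳ = 125.00 mm

web: A = 10 × 250 = 2500.00, centroid at (5.00, 125.00).
bottom flange: A = 135 × 8 = 1080.00, centroid at (77.50, 4.00).
top flange: A = 135 × 8 = 1080.00, centroid at (77.50, 246.00).
ΣA = 4660.00 mm², ΣAx̄ = 179900.00 mm³, ΣAȳ = 582500.00 mm³.
x̄ = 179900.00/4660.00 = 38.61 mm; ȳ = 582500.00/4660.00 = 125.00 mm.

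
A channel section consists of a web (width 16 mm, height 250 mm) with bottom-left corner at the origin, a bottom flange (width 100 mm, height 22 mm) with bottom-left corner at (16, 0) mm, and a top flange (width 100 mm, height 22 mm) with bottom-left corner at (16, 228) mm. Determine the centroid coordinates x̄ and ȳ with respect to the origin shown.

web: A = 16 × 250 = 4000.00, centroid at (8.00, 125.00).
bottom flange: A = 100 × 22 = 2200.00, centroid at (66.00, 11.00).
top flange: A = 100 × 22 = 2200.00, centroid at (66.00, 239.00).
ΣA = 8400.00 mm²
ΣAx̄ = (4000.00)(8.00) + (2200.00)(66.00) + (2200.00)(66.00) = 322400.00 mm³
ΣAȳ = (4000.00)(125.00) + (2200.00)(11.00) + (2200.00)(239.00) = 1050000.00 mm³
x̄ = 322400.00 / 8400.00 = 38.38 mm
ȳ = 1050000.00 / 8400.00 = 125.00 mm

x̄ = 38.38 mm, ȳ = 125.00 mm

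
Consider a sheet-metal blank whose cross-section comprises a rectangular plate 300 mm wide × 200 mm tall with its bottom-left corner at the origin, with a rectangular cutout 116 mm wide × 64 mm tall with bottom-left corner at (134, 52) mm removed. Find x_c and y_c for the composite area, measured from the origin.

plate: A = 300 × 200 = 60000.00, centroid at (150.00, 100.00).
hole: A = −(116 × 64) = -7424.00, centroid at (192.00, 84.00).
ΣA = 52576.00 mm², ΣAx_c = 7574592.00 mm³, ΣAy_c = 5376384.00 mm³.
x_c = 7574592.00/52576.00 = 144.07 mm; y_c = 5376384.00/52576.00 = 102.26 mm.

x_c = 144.07 mm, y_c = 102.26 mm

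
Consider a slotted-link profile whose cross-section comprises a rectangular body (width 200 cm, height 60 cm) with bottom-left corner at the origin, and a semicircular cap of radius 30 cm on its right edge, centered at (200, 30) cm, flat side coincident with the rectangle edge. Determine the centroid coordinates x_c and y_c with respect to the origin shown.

rectangular body: A = 200 × 60 = 12000.00, centroid at (100.00, 30.00).
semicircular end: A = ½π·30² = 1413.72, centroid at (212.73, 30.00).
ΣA = 13413.72 cm², ΣAx_c = 1500743.34 cm³, ΣAy_c = 402411.50 cm³.
x_c = 1500743.34/13413.72 = 111.88 cm; y_c = 402411.50/13413.72 = 30.00 cm.

x_c = 111.88 cm, y_c = 30.00 cm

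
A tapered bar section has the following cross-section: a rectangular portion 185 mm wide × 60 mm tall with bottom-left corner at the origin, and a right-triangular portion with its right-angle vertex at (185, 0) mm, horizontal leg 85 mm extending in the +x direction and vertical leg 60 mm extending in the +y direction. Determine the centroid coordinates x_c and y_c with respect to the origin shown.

x_c = 115.07 mm, y_c = 28.13 mm

rectangular portion: A = 185 × 60 = 11100.00, centroid at (92.50, 30.00).
triangular portion: A = ½·85·60 = 2550.00, centroid at (213.33, 20.00).
ΣA = 13650.00 mm², ΣAx_c = 1570750.00 mm³, ΣAy_c = 384000.00 mm³.
x_c = 1570750.00/13650.00 = 115.07 mm; y_c = 384000.00/13650.00 = 28.13 mm.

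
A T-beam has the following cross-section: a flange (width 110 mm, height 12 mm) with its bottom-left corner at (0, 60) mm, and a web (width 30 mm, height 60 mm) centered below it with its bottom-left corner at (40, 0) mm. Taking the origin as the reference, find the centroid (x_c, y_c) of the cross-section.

Part | A | x̄ᵢ | ȳᵢ | A·x̄ᵢ | A·ȳᵢ
web | 1800.00 | 55.00 | 30.00 | 99000.00 | 54000.00
flange | 1320.00 | 55.00 | 66.00 | 72600.00 | 87120.00
Σ | 3120.00 |  |  | 171600.00 | 141120.00
x_c = 171600.00 / 3120.00 = 55.00 mm
y_c = 141120.00 / 3120.00 = 45.23 mm

x_c = 55.00 mm, y_c = 45.23 mm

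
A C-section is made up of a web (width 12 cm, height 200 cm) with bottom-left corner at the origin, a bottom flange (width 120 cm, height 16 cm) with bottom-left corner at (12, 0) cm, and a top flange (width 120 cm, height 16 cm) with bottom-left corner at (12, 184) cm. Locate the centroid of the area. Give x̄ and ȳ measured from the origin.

web: A = 12 × 200 = 2400.00, centroid at (6.00, 100.00).
bottom flange: A = 120 × 16 = 1920.00, centroid at (72.00, 8.00).
top flange: A = 120 × 16 = 1920.00, centroid at (72.00, 192.00).
ΣA = 6240.00 cm²
ΣAx̄ = (2400.00)(6.00) + (1920.00)(72.00) + (1920.00)(72.00) = 290880.00 cm³
ΣAȳ = (2400.00)(100.00) + (1920.00)(8.00) + (1920.00)(192.00) = 624000.00 cm³
x̄ = 290880.00 / 6240.00 = 46.62 cm
ȳ = 624000.00 / 6240.00 = 100.00 cm

x̄ = 46.62 cm, ȳ = 100.00 cm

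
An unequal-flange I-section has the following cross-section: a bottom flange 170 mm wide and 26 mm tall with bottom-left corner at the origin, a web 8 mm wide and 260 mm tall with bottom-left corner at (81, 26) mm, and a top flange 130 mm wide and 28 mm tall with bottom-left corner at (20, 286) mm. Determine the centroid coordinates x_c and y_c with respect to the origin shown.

x_c = 85.00 mm, y_c = 145.36 mm

bottom flange: A = 170 × 26 = 4420.00, centroid at (85.00, 13.00).
web: A = 8 × 260 = 2080.00, centroid at (85.00, 156.00).
top flange: A = 130 × 28 = 3640.00, centroid at (85.00, 300.00).
ΣA = 10140.00 mm², ΣAx_c = 861900.00 mm³, ΣAy_c = 1473940.00 mm³.
x_c = 861900.00/10140.00 = 85.00 mm; y_c = 1473940.00/10140.00 = 145.36 mm.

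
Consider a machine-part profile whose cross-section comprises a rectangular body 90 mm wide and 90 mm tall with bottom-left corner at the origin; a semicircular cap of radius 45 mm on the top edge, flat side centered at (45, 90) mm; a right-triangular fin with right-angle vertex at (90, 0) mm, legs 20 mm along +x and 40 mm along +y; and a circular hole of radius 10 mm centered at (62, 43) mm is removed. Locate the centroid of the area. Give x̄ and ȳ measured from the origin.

x̄ = 46.35 mm, ȳ = 61.88 mm

rectangular body: A = 90 × 90 = 8100.00, centroid at (45.00, 45.00).
semicircular top: A = ½π·45² = 3180.86, centroid at (45.00, 109.10).
triangular fin: A = ½·20·40 = 400.00, centroid at (96.67, 13.33).
hole: A = −π·10² = -314.16, centroid at (62.00, 43.00).
ΣA = 11366.70 mm²
ΣAx̄ = (8100.00)(45.00) + (3180.86)(45.00) + (400.00)(96.67) + (-314.16)(62.00) = 526827.61 mm³
ΣAȳ = (8100.00)(45.00) + (3180.86)(109.10) + (400.00)(13.33) + (-314.16)(43.00) = 703352.12 mm³
x̄ = 526827.61 / 11366.70 = 46.35 mm
ȳ = 703352.12 / 11366.70 = 61.88 mm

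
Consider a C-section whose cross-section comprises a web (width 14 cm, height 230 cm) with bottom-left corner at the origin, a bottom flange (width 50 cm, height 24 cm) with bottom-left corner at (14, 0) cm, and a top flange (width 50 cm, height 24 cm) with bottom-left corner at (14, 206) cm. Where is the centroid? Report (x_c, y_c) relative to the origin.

Part | A | x̄ᵢ | ȳᵢ | A·x̄ᵢ | A·ȳᵢ
web | 3220.00 | 7.00 | 115.00 | 22540.00 | 370300.00
bottom flange | 1200.00 | 39.00 | 12.00 | 46800.00 | 14400.00
top flange | 1200.00 | 39.00 | 218.00 | 46800.00 | 261600.00
Σ | 5620.00 |  |  | 116140.00 | 646300.00
x_c = 116140.00 / 5620.00 = 20.67 cm
y_c = 646300.00 / 5620.00 = 115.00 cm

x_c = 20.67 cm, y_c = 115.00 cm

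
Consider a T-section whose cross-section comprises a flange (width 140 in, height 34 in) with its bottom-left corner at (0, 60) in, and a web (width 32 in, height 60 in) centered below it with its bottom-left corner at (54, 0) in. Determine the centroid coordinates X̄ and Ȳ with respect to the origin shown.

web: A = 32 × 60 = 1920.00, centroid at (70.00, 30.00).
flange: A = 140 × 34 = 4760.00, centroid at (70.00, 77.00).
ΣA = 6680.00 in², ΣAX̄ = 467600.00 in³, ΣAȲ = 424120.00 in³.
X̄ = 467600.00/6680.00 = 70.00 in; Ȳ = 424120.00/6680.00 = 63.49 in.

X̄ = 70.00 in, Ȳ = 63.49 in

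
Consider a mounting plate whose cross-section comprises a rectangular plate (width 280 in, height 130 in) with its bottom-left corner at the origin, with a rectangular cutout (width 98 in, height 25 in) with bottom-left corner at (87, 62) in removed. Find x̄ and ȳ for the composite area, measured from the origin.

plate: A = 280 × 130 = 36400.00, centroid at (140.00, 65.00).
hole: A = −(98 × 25) = -2450.00, centroid at (136.00, 74.50).
ΣA = 33950.00 in², ΣAx̄ = 4762800.00 in³, ΣAȳ = 2183475.00 in³.
x̄ = 4762800.00/33950.00 = 140.29 in; ȳ = 2183475.00/33950.00 = 64.31 in.

x̄ = 140.29 in, ȳ = 64.31 in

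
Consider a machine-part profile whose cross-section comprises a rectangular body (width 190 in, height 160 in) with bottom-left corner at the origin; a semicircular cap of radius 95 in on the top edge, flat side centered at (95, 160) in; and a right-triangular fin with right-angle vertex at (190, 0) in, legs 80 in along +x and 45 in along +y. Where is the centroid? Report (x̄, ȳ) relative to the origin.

x̄ = 99.72 in, ȳ = 114.26 in

rectangular body: A = 190 × 160 = 30400.00, centroid at (95.00, 80.00).
semicircular top: A = ½π·95² = 14176.44, centroid at (95.00, 200.32).
triangular fin: A = ½·80·45 = 1800.00, centroid at (216.67, 15.00).
ΣA = 46376.44 in², ΣAx̄ = 4624761.50 in³, ΣAȳ = 5298813.23 in³.
x̄ = 4624761.50/46376.44 = 99.72 in; ȳ = 5298813.23/46376.44 = 114.26 in.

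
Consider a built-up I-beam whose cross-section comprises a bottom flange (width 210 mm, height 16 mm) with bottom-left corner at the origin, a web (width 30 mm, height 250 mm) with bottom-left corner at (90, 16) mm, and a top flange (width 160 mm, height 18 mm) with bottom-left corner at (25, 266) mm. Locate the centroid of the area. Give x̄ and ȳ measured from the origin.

x̄ = 105.00 mm, ȳ = 136.56 mm

Part | A | x̄ᵢ | ȳᵢ | A·x̄ᵢ | A·ȳᵢ
bottom flange | 3360.00 | 105.00 | 8.00 | 352800.00 | 26880.00
web | 7500.00 | 105.00 | 141.00 | 787500.00 | 1057500.00
top flange | 2880.00 | 105.00 | 275.00 | 302400.00 | 792000.00
Σ | 13740.00 |  |  | 1442700.00 | 1876380.00
x̄ = 1442700.00 / 13740.00 = 105.00 mm
ȳ = 1876380.00 / 13740.00 = 136.56 mm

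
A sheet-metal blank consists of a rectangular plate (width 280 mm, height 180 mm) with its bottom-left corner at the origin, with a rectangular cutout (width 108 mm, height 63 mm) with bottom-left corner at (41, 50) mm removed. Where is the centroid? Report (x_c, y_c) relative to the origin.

plate: A = 280 × 180 = 50400.00, centroid at (140.00, 90.00).
hole: A = −(108 × 63) = -6804.00, centroid at (95.00, 81.50).
ΣA = 43596.00 mm², ΣAx_c = 6409620.00 mm³, ΣAy_c = 3981474.00 mm³.
x_c = 6409620.00/43596.00 = 147.02 mm; y_c = 3981474.00/43596.00 = 91.33 mm.

x_c = 147.02 mm, y_c = 91.33 mm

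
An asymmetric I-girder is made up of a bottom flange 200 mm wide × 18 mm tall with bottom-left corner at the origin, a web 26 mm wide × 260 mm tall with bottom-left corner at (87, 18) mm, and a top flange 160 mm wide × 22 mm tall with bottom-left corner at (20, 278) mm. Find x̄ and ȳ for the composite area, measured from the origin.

x̄ = 100.00 mm, ȳ = 147.71 mm

bottom flange: A = 200 × 18 = 3600.00, centroid at (100.00, 9.00).
web: A = 26 × 260 = 6760.00, centroid at (100.00, 148.00).
top flange: A = 160 × 22 = 3520.00, centroid at (100.00, 289.00).
ΣA = 13880.00 mm², ΣAx̄ = 1388000.00 mm³, ΣAȳ = 2050160.00 mm³.
x̄ = 1388000.00/13880.00 = 100.00 mm; ȳ = 2050160.00/13880.00 = 147.71 mm.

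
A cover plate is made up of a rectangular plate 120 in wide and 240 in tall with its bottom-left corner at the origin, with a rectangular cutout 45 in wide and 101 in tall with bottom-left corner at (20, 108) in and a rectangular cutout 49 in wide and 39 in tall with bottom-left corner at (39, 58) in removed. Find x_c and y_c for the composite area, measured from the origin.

plate: A = 120 × 240 = 28800.00, centroid at (60.00, 120.00).
hole 1: A = −(45 × 101) = -4545.00, centroid at (42.50, 158.50).
hole 2: A = −(49 × 39) = -1911.00, centroid at (63.50, 77.50).
ΣA = 22344.00 in², ΣAx_c = 1413489.00 in³, ΣAy_c = 2587515.00 in³.
x_c = 1413489.00/22344.00 = 63.26 in; y_c = 2587515.00/22344.00 = 115.80 in.

x_c = 63.26 in, y_c = 115.80 in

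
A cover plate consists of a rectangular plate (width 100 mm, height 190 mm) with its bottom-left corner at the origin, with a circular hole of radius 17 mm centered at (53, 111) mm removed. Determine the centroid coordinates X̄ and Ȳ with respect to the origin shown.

X̄ = 49.85 mm, Ȳ = 94.20 mm

plate: A = 100 × 190 = 19000.00, centroid at (50.00, 95.00).
hole: A = −π·17² = -907.92, centroid at (53.00, 111.00).
ΣA = 18092.08 mm²
ΣAX̄ = (19000.00)(50.00) + (-907.92)(53.00) = 901880.23 mm³
ΣAȲ = (19000.00)(95.00) + (-907.92)(111.00) = 1704220.85 mm³
X̄ = 901880.23 / 18092.08 = 49.85 mm
Ȳ = 1704220.85 / 18092.08 = 94.20 mm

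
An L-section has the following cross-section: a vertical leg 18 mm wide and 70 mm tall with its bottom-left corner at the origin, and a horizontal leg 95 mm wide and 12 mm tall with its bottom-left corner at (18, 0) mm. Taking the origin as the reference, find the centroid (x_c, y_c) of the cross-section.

x_c = 35.84 mm, y_c = 21.23 mm

Part | A | x̄ᵢ | ȳᵢ | A·x̄ᵢ | A·ȳᵢ
vertical leg | 1260.00 | 9.00 | 35.00 | 11340.00 | 44100.00
horizontal leg | 1140.00 | 65.50 | 6.00 | 74670.00 | 6840.00
Σ | 2400.00 |  |  | 86010.00 | 50940.00
x_c = 86010.00 / 2400.00 = 35.84 mm
y_c = 50940.00 / 2400.00 = 21.23 mm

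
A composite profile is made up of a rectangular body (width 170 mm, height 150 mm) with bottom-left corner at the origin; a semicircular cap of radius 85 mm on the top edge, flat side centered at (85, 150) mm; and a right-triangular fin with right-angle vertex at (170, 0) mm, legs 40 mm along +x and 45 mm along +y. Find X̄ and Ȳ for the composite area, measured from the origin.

X̄ = 87.34 mm, Ȳ = 106.96 mm

rectangular body: A = 170 × 150 = 25500.00, centroid at (85.00, 75.00).
semicircular top: A = ½π·85² = 11349.00, centroid at (85.00, 186.08).
triangular fin: A = ½·40·45 = 900.00, centroid at (183.33, 15.00).
ΣA = 37749.00 mm²
ΣAX̄ = (25500.00)(85.00) + (11349.00)(85.00) + (900.00)(183.33) = 3297165.29 mm³
ΣAȲ = (25500.00)(75.00) + (11349.00)(186.08) + (900.00)(15.00) = 4037767.19 mm³
X̄ = 3297165.29 / 37749.00 = 87.34 mm
Ȳ = 4037767.19 / 37749.00 = 106.96 mm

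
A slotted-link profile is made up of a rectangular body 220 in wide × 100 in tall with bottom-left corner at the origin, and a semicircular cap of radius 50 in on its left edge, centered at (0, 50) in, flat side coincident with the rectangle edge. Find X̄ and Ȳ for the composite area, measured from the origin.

X̄ = 90.12 in, Ȳ = 50.00 in

rectangular body: A = 220 × 100 = 22000.00, centroid at (110.00, 50.00).
semicircular end: A = ½π·50² = 3926.99, centroid at (-21.22, 50.00).
ΣA = 25926.99 in²
ΣAX̄ = (22000.00)(110.00) + (3926.99)(-21.22) = 2336666.67 in³
ΣAȲ = (22000.00)(50.00) + (3926.99)(50.00) = 1296349.54 in³
X̄ = 2336666.67 / 25926.99 = 90.12 in
Ȳ = 1296349.54 / 25926.99 = 50.00 in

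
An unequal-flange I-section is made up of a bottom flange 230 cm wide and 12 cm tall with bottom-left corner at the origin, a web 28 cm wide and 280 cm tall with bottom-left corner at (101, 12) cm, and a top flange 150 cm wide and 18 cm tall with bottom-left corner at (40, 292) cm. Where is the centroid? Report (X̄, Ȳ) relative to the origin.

X̄ = 115.00 cm, Ȳ = 151.95 cm

Part | A | x̄ᵢ | ȳᵢ | A·x̄ᵢ | A·ȳᵢ
bottom flange | 2760.00 | 115.00 | 6.00 | 317400.00 | 16560.00
web | 7840.00 | 115.00 | 152.00 | 901600.00 | 1191680.00
top flange | 2700.00 | 115.00 | 301.00 | 310500.00 | 812700.00
Σ | 13300.00 |  |  | 1529500.00 | 2020940.00
X̄ = 1529500.00 / 13300.00 = 115.00 cm
Ȳ = 2020940.00 / 13300.00 = 151.95 cm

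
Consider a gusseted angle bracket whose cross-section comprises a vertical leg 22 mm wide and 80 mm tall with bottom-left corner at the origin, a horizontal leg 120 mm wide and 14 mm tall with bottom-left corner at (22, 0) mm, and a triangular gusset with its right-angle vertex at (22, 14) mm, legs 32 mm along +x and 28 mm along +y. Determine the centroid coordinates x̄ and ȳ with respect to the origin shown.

x̄ = 44.18 mm, ȳ = 23.82 mm

vertical leg: A = 22 × 80 = 1760.00, centroid at (11.00, 40.00).
horizontal leg: A = 120 × 14 = 1680.00, centroid at (82.00, 7.00).
gusset: A = ½·32·28 = 448.00, centroid at (32.67, 23.33).
ΣA = 3888.00 mm²
ΣAx̄ = (1760.00)(11.00) + (1680.00)(82.00) + (448.00)(32.67) = 171754.67 mm³
ΣAȳ = (1760.00)(40.00) + (1680.00)(7.00) + (448.00)(23.33) = 92613.33 mm³
x̄ = 171754.67 / 3888.00 = 44.18 mm
ȳ = 92613.33 / 3888.00 = 23.82 mm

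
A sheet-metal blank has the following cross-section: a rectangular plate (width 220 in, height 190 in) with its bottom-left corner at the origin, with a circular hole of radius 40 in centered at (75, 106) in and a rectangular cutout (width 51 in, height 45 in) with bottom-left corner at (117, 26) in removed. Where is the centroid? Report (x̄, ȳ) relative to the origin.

x̄ = 112.94 in, ȳ = 96.49 in

Part | A | x̄ᵢ | ȳᵢ | A·x̄ᵢ | A·ȳᵢ
plate | 41800.00 | 110.00 | 95.00 | 4598000.00 | 3971000.00
hole 1 | -5026.55 | 75.00 | 106.00 | -376991.12 | -532814.11
hole 2 | -2295.00 | 142.50 | 48.50 | -327037.50 | -111307.50
Σ | 34478.45 |  |  | 3893971.38 | 3326878.39
x̄ = 3893971.38 / 34478.45 = 112.94 in
ȳ = 3326878.39 / 34478.45 = 96.49 in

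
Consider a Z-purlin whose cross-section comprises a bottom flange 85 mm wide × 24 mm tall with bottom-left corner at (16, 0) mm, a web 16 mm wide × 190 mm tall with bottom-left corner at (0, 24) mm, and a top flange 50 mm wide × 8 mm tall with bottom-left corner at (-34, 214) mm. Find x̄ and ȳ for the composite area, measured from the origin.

x̄ = 25.56 mm, ȳ = 86.39 mm

Part | A | x̄ᵢ | ȳᵢ | A·x̄ᵢ | A·ȳᵢ
bottom flange | 2040.00 | 58.50 | 12.00 | 119340.00 | 24480.00
web | 3040.00 | 8.00 | 119.00 | 24320.00 | 361760.00
top flange | 400.00 | -9.00 | 218.00 | -3600.00 | 87200.00
Σ | 5480.00 |  |  | 140060.00 | 473440.00
x̄ = 140060.00 / 5480.00 = 25.56 mm
ȳ = 473440.00 / 5480.00 = 86.39 mm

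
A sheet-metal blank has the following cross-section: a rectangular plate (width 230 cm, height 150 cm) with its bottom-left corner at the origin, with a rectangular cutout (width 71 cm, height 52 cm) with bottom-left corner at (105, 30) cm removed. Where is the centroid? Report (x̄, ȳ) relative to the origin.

plate: A = 230 × 150 = 34500.00, centroid at (115.00, 75.00).
hole: A = −(71 × 52) = -3692.00, centroid at (140.50, 56.00).
ΣA = 30808.00 cm², ΣAx̄ = 3448774.00 cm³, ΣAȳ = 2380748.00 cm³.
x̄ = 3448774.00/30808.00 = 111.94 cm; ȳ = 2380748.00/30808.00 = 77.28 cm.

x̄ = 111.94 cm, ȳ = 77.28 cm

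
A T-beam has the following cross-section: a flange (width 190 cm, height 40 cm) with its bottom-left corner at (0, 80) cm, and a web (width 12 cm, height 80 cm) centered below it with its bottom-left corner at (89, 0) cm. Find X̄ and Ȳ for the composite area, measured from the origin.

Part | A | x̄ᵢ | ȳᵢ | A·x̄ᵢ | A·ȳᵢ
web | 960.00 | 95.00 | 40.00 | 91200.00 | 38400.00
flange | 7600.00 | 95.00 | 100.00 | 722000.00 | 760000.00
Σ | 8560.00 |  |  | 813200.00 | 798400.00
X̄ = 813200.00 / 8560.00 = 95.00 cm
Ȳ = 798400.00 / 8560.00 = 93.27 cm

X̄ = 95.00 cm, Ȳ = 93.27 cm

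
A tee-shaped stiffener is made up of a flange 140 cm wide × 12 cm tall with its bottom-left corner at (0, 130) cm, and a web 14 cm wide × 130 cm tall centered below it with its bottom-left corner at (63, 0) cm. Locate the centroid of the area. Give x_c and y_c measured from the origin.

x_c = 70.00 cm, y_c = 99.08 cm

web: A = 14 × 130 = 1820.00, centroid at (70.00, 65.00).
flange: A = 140 × 12 = 1680.00, centroid at (70.00, 136.00).
ΣA = 3500.00 cm², ΣAx_c = 245000.00 cm³, ΣAy_c = 346780.00 cm³.
x_c = 245000.00/3500.00 = 70.00 cm; y_c = 346780.00/3500.00 = 99.08 cm.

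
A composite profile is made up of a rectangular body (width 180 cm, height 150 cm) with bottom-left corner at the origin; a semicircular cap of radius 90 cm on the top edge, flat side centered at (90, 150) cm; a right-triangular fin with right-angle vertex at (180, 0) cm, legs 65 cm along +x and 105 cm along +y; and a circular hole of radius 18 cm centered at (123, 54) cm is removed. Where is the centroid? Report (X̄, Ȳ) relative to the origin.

X̄ = 98.25 cm, Ȳ = 106.46 cm

rectangular body: A = 180 × 150 = 27000.00, centroid at (90.00, 75.00).
semicircular top: A = ½π·90² = 12723.45, centroid at (90.00, 188.20).
triangular fin: A = ½·65·105 = 3412.50, centroid at (201.67, 35.00).
hole: A = −π·18² = -1017.88, centroid at (123.00, 54.00).
ΣA = 42118.07 cm², ΣAX̄ = 4138099.27 cm³, ΣAȲ = 4483989.73 cm³.
X̄ = 4138099.27/42118.07 = 98.25 cm; Ȳ = 4483989.73/42118.07 = 106.46 cm.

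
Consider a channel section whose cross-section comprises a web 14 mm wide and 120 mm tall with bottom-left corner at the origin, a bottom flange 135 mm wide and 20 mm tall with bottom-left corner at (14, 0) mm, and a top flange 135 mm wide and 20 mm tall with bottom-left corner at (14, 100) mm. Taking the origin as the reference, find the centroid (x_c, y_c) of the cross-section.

web: A = 14 × 120 = 1680.00, centroid at (7.00, 60.00).
bottom flange: A = 135 × 20 = 2700.00, centroid at (81.50, 10.00).
top flange: A = 135 × 20 = 2700.00, centroid at (81.50, 110.00).
ΣA = 7080.00 mm², ΣAx_c = 451860.00 mm³, ΣAy_c = 424800.00 mm³.
x_c = 451860.00/7080.00 = 63.82 mm; y_c = 424800.00/7080.00 = 60.00 mm.

x_c = 63.82 mm, y_c = 60.00 mm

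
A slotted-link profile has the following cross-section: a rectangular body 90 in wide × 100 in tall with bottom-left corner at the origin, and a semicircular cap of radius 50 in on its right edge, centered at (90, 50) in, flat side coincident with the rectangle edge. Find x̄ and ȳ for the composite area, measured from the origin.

Part | A | x̄ᵢ | ȳᵢ | A·x̄ᵢ | A·ȳᵢ
rectangular body | 9000.00 | 45.00 | 50.00 | 405000.00 | 450000.00
semicircular end | 3926.99 | 111.22 | 50.00 | 436762.51 | 196349.54
Σ | 12926.99 |  |  | 841762.51 | 646349.54
x̄ = 841762.51 / 12926.99 = 65.12 in
ȳ = 646349.54 / 12926.99 = 50.00 in

x̄ = 65.12 in, ȳ = 50.00 in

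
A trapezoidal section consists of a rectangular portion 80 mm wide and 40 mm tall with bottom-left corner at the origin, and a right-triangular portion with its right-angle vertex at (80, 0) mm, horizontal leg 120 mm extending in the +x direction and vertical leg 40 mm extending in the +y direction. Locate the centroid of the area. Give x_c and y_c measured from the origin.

rectangular portion: A = 80 × 40 = 3200.00, centroid at (40.00, 20.00).
triangular portion: A = ½·120·40 = 2400.00, centroid at (120.00, 13.33).
ΣA = 5600.00 mm², ΣAx_c = 416000.00 mm³, ΣAy_c = 96000.00 mm³.
x_c = 416000.00/5600.00 = 74.29 mm; y_c = 96000.00/5600.00 = 17.14 mm.

x_c = 74.29 mm, y_c = 17.14 mm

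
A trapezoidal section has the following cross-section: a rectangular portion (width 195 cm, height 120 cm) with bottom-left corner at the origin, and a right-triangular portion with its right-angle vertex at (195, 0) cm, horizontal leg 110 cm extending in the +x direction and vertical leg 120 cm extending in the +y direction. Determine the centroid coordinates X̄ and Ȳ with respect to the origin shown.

rectangular portion: A = 195 × 120 = 23400.00, centroid at (97.50, 60.00).
triangular portion: A = ½·110·120 = 6600.00, centroid at (231.67, 40.00).
ΣA = 30000.00 cm², ΣAX̄ = 3810500.00 cm³, ΣAȲ = 1668000.00 cm³.
X̄ = 3810500.00/30000.00 = 127.02 cm; Ȳ = 1668000.00/30000.00 = 55.60 cm.

X̄ = 127.02 cm, Ȳ = 55.60 cm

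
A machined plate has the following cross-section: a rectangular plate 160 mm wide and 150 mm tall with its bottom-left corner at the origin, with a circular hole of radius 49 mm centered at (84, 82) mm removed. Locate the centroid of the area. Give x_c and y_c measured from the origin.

x_c = 78.17 mm, y_c = 71.79 mm

plate: A = 160 × 150 = 24000.00, centroid at (80.00, 75.00).
hole: A = −π·49² = -7542.96, centroid at (84.00, 82.00).
ΣA = 16457.04 mm²
ΣAx_c = (24000.00)(80.00) + (-7542.96)(84.00) = 1286391.03 mm³
ΣAy_c = (24000.00)(75.00) + (-7542.96)(82.00) = 1181476.96 mm³
x_c = 1286391.03 / 16457.04 = 78.17 mm
y_c = 1181476.96 / 16457.04 = 71.79 mm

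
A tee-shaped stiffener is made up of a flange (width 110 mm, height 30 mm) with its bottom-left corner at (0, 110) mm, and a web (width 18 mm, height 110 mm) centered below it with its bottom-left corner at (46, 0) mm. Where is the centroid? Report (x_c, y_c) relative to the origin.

web: A = 18 × 110 = 1980.00, centroid at (55.00, 55.00).
flange: A = 110 × 30 = 3300.00, centroid at (55.00, 125.00).
ΣA = 5280.00 mm², ΣAx_c = 290400.00 mm³, ΣAy_c = 521400.00 mm³.
x_c = 290400.00/5280.00 = 55.00 mm; y_c = 521400.00/5280.00 = 98.75 mm.

x_c = 55.00 mm, y_c = 98.75 mm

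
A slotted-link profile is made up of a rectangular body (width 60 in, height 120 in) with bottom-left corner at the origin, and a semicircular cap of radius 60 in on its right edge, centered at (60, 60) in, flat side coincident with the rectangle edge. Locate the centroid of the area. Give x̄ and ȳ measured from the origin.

x̄ = 54.40 in, ȳ = 60.00 in

rectangular body: A = 60 × 120 = 7200.00, centroid at (30.00, 60.00).
semicircular end: A = ½π·60² = 5654.87, centroid at (85.46, 60.00).
ΣA = 12854.87 in²
ΣAx̄ = (7200.00)(30.00) + (5654.87)(85.46) = 699292.01 in³
ΣAȳ = (7200.00)(60.00) + (5654.87)(60.00) = 771292.01 in³
x̄ = 699292.01 / 12854.87 = 54.40 in
ȳ = 771292.01 / 12854.87 = 60.00 in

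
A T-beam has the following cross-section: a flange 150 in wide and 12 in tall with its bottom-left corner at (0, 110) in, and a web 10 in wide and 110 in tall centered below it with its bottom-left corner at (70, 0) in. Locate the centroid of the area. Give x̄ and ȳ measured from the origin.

x̄ = 75.00 in, ȳ = 92.86 in

Part | A | x̄ᵢ | ȳᵢ | A·x̄ᵢ | A·ȳᵢ
web | 1100.00 | 75.00 | 55.00 | 82500.00 | 60500.00
flange | 1800.00 | 75.00 | 116.00 | 135000.00 | 208800.00
Σ | 2900.00 |  |  | 217500.00 | 269300.00
x̄ = 217500.00 / 2900.00 = 75.00 in
ȳ = 269300.00 / 2900.00 = 92.86 in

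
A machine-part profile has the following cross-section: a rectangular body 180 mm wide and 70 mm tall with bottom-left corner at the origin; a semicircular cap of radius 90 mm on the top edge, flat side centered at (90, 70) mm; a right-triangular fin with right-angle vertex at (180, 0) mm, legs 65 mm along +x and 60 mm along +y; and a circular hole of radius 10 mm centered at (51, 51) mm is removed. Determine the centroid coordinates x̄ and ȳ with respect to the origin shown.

x̄ = 98.53 mm, ȳ = 68.27 mm

Part | A | x̄ᵢ | ȳᵢ | A·x̄ᵢ | A·ȳᵢ
rectangular body | 12600.00 | 90.00 | 35.00 | 1134000.00 | 441000.00
semicircular top | 12723.45 | 90.00 | 108.20 | 1145110.52 | 1376641.52
triangular fin | 1950.00 | 201.67 | 20.00 | 393250.00 | 39000.00
hole | -314.16 | 51.00 | 51.00 | -16022.12 | -16022.12
Σ | 26959.29 |  |  | 2656338.40 | 1840619.39
x̄ = 2656338.40 / 26959.29 = 98.53 mm
ȳ = 1840619.39 / 26959.29 = 68.27 mm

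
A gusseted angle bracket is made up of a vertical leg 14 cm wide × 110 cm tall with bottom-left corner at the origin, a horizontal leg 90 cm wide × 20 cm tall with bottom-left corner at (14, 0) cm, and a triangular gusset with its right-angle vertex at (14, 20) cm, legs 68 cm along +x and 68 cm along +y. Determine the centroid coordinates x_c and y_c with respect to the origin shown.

vertical leg: A = 14 × 110 = 1540.00, centroid at (7.00, 55.00).
horizontal leg: A = 90 × 20 = 1800.00, centroid at (59.00, 10.00).
gusset: A = ½·68·68 = 2312.00, centroid at (36.67, 42.67).
ΣA = 5652.00 cm²
ΣAx_c = (1540.00)(7.00) + (1800.00)(59.00) + (2312.00)(36.67) = 201753.33 cm³
ΣAy_c = (1540.00)(55.00) + (1800.00)(10.00) + (2312.00)(42.67) = 201345.33 cm³
x_c = 201753.33 / 5652.00 = 35.70 cm
y_c = 201345.33 / 5652.00 = 35.62 cm

x_c = 35.70 cm, y_c = 35.62 cm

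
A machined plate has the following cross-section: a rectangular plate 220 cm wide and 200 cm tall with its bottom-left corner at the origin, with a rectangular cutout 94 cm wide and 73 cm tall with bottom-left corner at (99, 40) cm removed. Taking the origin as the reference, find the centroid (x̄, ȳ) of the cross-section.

x̄ = 103.35 cm, ȳ = 104.34 cm

plate: A = 220 × 200 = 44000.00, centroid at (110.00, 100.00).
hole: A = −(94 × 73) = -6862.00, centroid at (146.00, 76.50).
ΣA = 37138.00 cm², ΣAx̄ = 3838148.00 cm³, ΣAȳ = 3875057.00 cm³.
x̄ = 3838148.00/37138.00 = 103.35 cm; ȳ = 3875057.00/37138.00 = 104.34 cm.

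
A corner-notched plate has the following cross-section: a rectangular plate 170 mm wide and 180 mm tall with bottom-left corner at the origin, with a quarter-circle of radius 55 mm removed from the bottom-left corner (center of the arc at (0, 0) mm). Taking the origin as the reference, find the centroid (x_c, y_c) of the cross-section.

x_c = 90.19 mm, y_c = 95.61 mm

Part | A | x̄ᵢ | ȳᵢ | A·x̄ᵢ | A·ȳᵢ
plate | 30600.00 | 85.00 | 90.00 | 2601000.00 | 2754000.00
removed quarter-circle | -2375.83 | 23.34 | 23.34 | -55458.33 | -55458.33
Σ | 28224.17 |  |  | 2545541.67 | 2698541.67
x_c = 2545541.67 / 28224.17 = 90.19 mm
y_c = 2698541.67 / 28224.17 = 95.61 mm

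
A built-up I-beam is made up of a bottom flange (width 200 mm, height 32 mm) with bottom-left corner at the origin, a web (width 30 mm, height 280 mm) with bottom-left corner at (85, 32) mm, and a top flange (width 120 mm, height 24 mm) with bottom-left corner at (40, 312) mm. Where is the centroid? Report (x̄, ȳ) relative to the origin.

bottom flange: A = 200 × 32 = 6400.00, centroid at (100.00, 16.00).
web: A = 30 × 280 = 8400.00, centroid at (100.00, 172.00).
top flange: A = 120 × 24 = 2880.00, centroid at (100.00, 324.00).
ΣA = 17680.00 mm²
ΣAx̄ = (6400.00)(100.00) + (8400.00)(100.00) + (2880.00)(100.00) = 1768000.00 mm³
ΣAȳ = (6400.00)(16.00) + (8400.00)(172.00) + (2880.00)(324.00) = 2480320.00 mm³
x̄ = 1768000.00 / 17680.00 = 100.00 mm
ȳ = 2480320.00 / 17680.00 = 140.29 mm

x̄ = 100.00 mm, ȳ = 140.29 mm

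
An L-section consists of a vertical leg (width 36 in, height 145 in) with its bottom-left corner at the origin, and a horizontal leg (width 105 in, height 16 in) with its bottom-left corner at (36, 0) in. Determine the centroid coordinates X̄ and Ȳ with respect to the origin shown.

X̄ = 35.17 in, Ȳ = 56.80 in

Part | A | x̄ᵢ | ȳᵢ | A·x̄ᵢ | A·ȳᵢ
vertical leg | 5220.00 | 18.00 | 72.50 | 93960.00 | 378450.00
horizontal leg | 1680.00 | 88.50 | 8.00 | 148680.00 | 13440.00
Σ | 6900.00 |  |  | 242640.00 | 391890.00
X̄ = 242640.00 / 6900.00 = 35.17 in
Ȳ = 391890.00 / 6900.00 = 56.80 in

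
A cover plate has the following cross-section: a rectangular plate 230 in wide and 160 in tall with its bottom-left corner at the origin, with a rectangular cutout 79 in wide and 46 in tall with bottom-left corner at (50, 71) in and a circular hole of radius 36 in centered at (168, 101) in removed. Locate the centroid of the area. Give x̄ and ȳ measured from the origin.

x̄ = 110.77 in, ȳ = 75.31 in

Part | A | x̄ᵢ | ȳᵢ | A·x̄ᵢ | A·ȳᵢ
plate | 36800.00 | 115.00 | 80.00 | 4232000.00 | 2944000.00
hole 1 | -3634.00 | 89.50 | 94.00 | -325243.00 | -341596.00
hole 2 | -4071.50 | 168.00 | 101.00 | -684012.69 | -411221.91
Σ | 29094.50 |  |  | 3222744.31 | 2191182.09
x̄ = 3222744.31 / 29094.50 = 110.77 in
ȳ = 2191182.09 / 29094.50 = 75.31 in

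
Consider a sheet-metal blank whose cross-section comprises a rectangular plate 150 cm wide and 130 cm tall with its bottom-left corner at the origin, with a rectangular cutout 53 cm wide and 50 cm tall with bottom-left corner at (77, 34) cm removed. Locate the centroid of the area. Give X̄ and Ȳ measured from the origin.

plate: A = 150 × 130 = 19500.00, centroid at (75.00, 65.00).
hole: A = −(53 × 50) = -2650.00, centroid at (103.50, 59.00).
ΣA = 16850.00 cm², ΣAX̄ = 1188225.00 cm³, ΣAȲ = 1111150.00 cm³.
X̄ = 1188225.00/16850.00 = 70.52 cm; Ȳ = 1111150.00/16850.00 = 65.94 cm.

X̄ = 70.52 cm, Ȳ = 65.94 cm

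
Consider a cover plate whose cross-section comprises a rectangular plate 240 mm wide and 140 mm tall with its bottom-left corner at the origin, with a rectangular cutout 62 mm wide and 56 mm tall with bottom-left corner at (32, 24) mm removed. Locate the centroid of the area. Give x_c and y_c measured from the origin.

plate: A = 240 × 140 = 33600.00, centroid at (120.00, 70.00).
hole: A = −(62 × 56) = -3472.00, centroid at (63.00, 52.00).
ΣA = 30128.00 mm²
ΣAx_c = (33600.00)(120.00) + (-3472.00)(63.00) = 3813264.00 mm³
ΣAy_c = (33600.00)(70.00) + (-3472.00)(52.00) = 2171456.00 mm³
x_c = 3813264.00 / 30128.00 = 126.57 mm
y_c = 2171456.00 / 30128.00 = 72.07 mm

x_c = 126.57 mm, y_c = 72.07 mm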